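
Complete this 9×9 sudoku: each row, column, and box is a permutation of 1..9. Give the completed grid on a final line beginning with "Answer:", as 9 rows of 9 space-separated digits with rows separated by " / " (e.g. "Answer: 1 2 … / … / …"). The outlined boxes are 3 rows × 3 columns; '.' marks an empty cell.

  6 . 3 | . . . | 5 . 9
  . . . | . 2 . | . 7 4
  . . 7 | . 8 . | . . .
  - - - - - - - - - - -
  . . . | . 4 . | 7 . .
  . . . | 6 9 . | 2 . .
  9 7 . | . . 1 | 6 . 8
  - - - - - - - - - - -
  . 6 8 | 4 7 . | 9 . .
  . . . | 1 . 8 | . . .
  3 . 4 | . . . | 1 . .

Step 1. [r7c1∈{1,2,5}] r7c1 is the only open cell in row 7 admitting 1 ⇒ r7c1=1.
Step 2. [r3c7∈{3}] r3c7 has the single candidate 3, so r3c7=3.
Step 3. [r4c4∈{2,3,5,8}] 8 has one home in col 4: r4c4, so r4c4=8.
Step 4. [r2c6∈{3,5,6,9}] across row 2, 6 lands solely at r2c6, so r2c6=6.
Step 5. [r9c9∈{2,5,6,7}] in row 9, 7 fits only at r9c9. So r9c9=7.
Step 6. [r9c8∈{2,5,6,8}] row 9 places 8 nowhere but r9c8. So r9c8=8.
Step 7. [r1c2∈{1,2,4,8}] across row 1, 8 lands solely at r1c2, so r1c2=8.
Step 8. [r2c1∈{5}] r2c1 is down to just 5, so r2c1=5.
Step 9. [r4c1∈{2}] nothing but 2 survives at r4c1, so r4c1=2.
Step 10. [r6c3∈{5}] r6c3 is down to just 5, so r6c3=5.
Step 11. [r3c2∈{1,2,4,9}] box 1 places 2 nowhere but r3c2, so r3c2=2.
Step 12. [r5c3∈{1}] r5c3's peers cover all but 1, so r5c3=1.
Step 13. [r6c5∈{3}] r6c5 has the single candidate 3, so r6c5=3.
Step 14. [r4c6∈{5}] r4c6 is down to just 5 ⇒ r4c6=5.
Step 15. [r4c2∈{3}] r4c2 is down to just 3. So r4c2=3.
Step 16. [r2c3∈{9}] nothing but 9 survives at r2c3 ⇒ r2c3=9.
Step 17. [r7c6∈{2,3}] across col 6, 3 lands solely at r7c6. So r7c6=3.
Step 18. [r1c8∈{1,2}] 2 has one home in row 1: r1c8, so r1c8=2.
Step 19. [r7c8∈{5}] r7c8 is down to just 5 ⇒ r7c8=5.
Step 20. [r6c8∈{4}] nothing but 4 survives at r6c8, so r6c8=4.
Step 21. [r3c1∈{4}] only 4 remains possible at r3c1, so r3c1=4.
Step 22. [r3c6∈{9}] nothing but 9 survives at r3c6, so r3c6=9.
Step 23. [r9c4∈{2,5,9}] col 4 places 9 nowhere but r9c4 ⇒ r9c4=9.
Step 24. [r4c9∈{1}] only 1 remains possible at r4c9, so r4c9=1.
Step 25. [r3c9∈{6}] r3c9's peers cover all but 6. So r3c9=6.
Step 26. [r9c5∈{5,6}] in row 9, 6 fits only at r9c5. So r9c5=6.
Step 27. [r5c8∈{3}] only 3 remains possible at r5c8, so r5c8=3.
Step 28. [r8c3∈{2}] r8c3's peers cover all but 2, so r8c3=2.
Step 29. [r9c2∈{5}] r9c2 is down to just 5. So r9c2=5.
Step 30. [r1c6∈{4,7}] 4 has one home in row 1: r1c6 ⇒ r1c6=4.
Step 31. [r2c4∈{3}] r2c4's peers cover all but 3 ⇒ r2c4=3.
Step 32. [r8c5∈{5}] r8c5 has the single candidate 5 ⇒ r8c5=5.
Step 33. [r4c3∈{6}] r4c3 is down to just 6, so r4c3=6.
Step 34. [r9c6∈{2}] nothing but 2 survives at r9c6 ⇒ r9c6=2.
Step 35. [r2c7∈{8}] only 8 remains possible at r2c7, so r2c7=8.
Step 36. [r4c8∈{9}] r4c8 has the single candidate 9 ⇒ r4c8=9.
Step 37. [r1c5∈{1}] r1c5 is down to just 1 ⇒ r1c5=1.
Step 38. [r8c1∈{7}] nothing but 7 survives at r8c1 ⇒ r8c1=7.
Step 39. [r3c4∈{5}] only 5 remains possible at r3c4. So r3c4=5.
Step 40. [r8c9∈{3}] r8c9 has the single candidate 3 ⇒ r8c9=3.
Step 41. [r8c8∈{6}] nothing but 6 survives at r8c8 ⇒ r8c8=6.
Step 42. [r8c2∈{9}] r8c2 is down to just 9, so r8c2=9.
Step 43. [r5c6∈{7}] nothing but 7 survives at r5c6, so r5c6=7.
Step 44. [r7c9∈{2}] only 2 remains possible at r7c9 ⇒ r7c9=2.
Step 45. [r6c4∈{2}] nothing but 2 survives at r6c4, so r6c4=2.
Step 46. [r8c7∈{4}] r8c7 is down to just 4, so r8c7=4.
Step 47. [r2c2∈{1}] r2c2 has the single candidate 1. So r2c2=1.
Step 48. [r5c1∈{8}] only 8 remains possible at r5c1. So r5c1=8.
Step 49. [r1c4∈{7}] r1c4 is down to just 7 ⇒ r1c4=7.
Step 50. [r3c8∈{1}] r3c8 has the single candidate 1. So r3c8=1.
Step 51. [r5c2∈{4}] r5c2 has the single candidate 4 ⇒ r5c2=4.
Step 52. [r5c9∈{5}] nothing but 5 survives at r5c9 ⇒ r5c9=5.

Answer: 6 8 3 7 1 4 5 2 9 / 5 1 9 3 2 6 8 7 4 / 4 2 7 5 8 9 3 1 6 / 2 3 6 8 4 5 7 9 1 / 8 4 1 6 9 7 2 3 5 / 9 7 5 2 3 1 6 4 8 / 1 6 8 4 7 3 9 5 2 / 7 9 2 1 5 8 4 6 3 / 3 5 4 9 6 2 1 8 7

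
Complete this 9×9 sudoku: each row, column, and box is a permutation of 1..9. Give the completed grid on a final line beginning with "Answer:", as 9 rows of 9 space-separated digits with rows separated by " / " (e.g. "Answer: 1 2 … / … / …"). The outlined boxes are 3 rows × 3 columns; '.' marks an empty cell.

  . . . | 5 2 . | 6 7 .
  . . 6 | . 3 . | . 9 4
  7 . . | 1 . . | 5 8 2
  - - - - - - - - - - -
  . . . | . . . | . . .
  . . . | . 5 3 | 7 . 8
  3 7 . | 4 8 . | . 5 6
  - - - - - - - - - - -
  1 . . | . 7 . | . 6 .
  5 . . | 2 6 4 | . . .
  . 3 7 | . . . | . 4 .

Step 1. [r4c7∈{1,2,3,4,9}] in col 7, 4 fits only at r4c7. So r4c7=4.
Step 2. [r2c7∈{1}] r2c7 is down to just 1, so r2c7=1.
Step 3. [r4c3∈{1,2,5,8,9}] col 3 places 5 nowhere but r4c3 ⇒ r4c3=5.
Step 4. [r9c1∈{2,6,8,9}] row 9 places 6 nowhere but r9c1 ⇒ r9c1=6.
Step 5. [r9c7∈{2,8,9}] in row 9, 2 fits only at r9c7. So r9c7=2.
Step 6. [r6c7∈{9}] r6c7 has the single candidate 9. So r6c7=9.
Step 7. [r7c4∈{3,8,9}] across col 4, 3 lands solely at r7c4 ⇒ r7c4=3.
Step 8. [r7c7∈{8}] nothing but 8 survives at r7c7 ⇒ r7c7=8.
Step 9. [r3c5∈{4,9}] in col 5, 4 fits only at r3c5 ⇒ r3c5=4.
Step 10. [r3c2∈{9}] r3c2 has the single candidate 9, so r3c2=9.
Step 11. [r1c6∈{8,9}] in row 1, 9 fits only at r1c6. So r1c6=9.
Step 12. [r8c2∈{8}] r8c2 is down to just 8, so r8c2=8.
Step 13. [r1c3∈{1,3,4,8}] 8 has one home in col 3: r1c3, so r1c3=8.
Step 14. [r8c9∈{1,3,7,9}] 7 has one home in row 8: r8c9. So r8c9=7.
Step 15. [r8c8∈{1,3}] row 8 places 1 nowhere but r8c8 ⇒ r8c8=1.
Step 16. [r4c9∈{1,3}] across col 9, 1 lands solely at r4c9, so r4c9=1.
Step 17. [r4c5∈{9}] nothing but 9 survives at r4c5 ⇒ r4c5=9.
Step 18. [r5c8∈{2}] r5c8's peers cover all but 2 ⇒ r5c8=2.
Step 19. [r5c4∈{6}] r5c4 is down to just 6 ⇒ r5c4=6.
Step 20. [r6c6∈{1,2}] 1 has one home in box 5: r6c6, so r6c6=1.
Step 21. [r5c3∈{1,4,9}] r5c3 is the only open cell in col 3 admitting 1 ⇒ r5c3=1.
Step 22. [r6c3∈{2}] r6c3's peers cover all but 2 ⇒ r6c3=2.
Step 23. [r5c2∈{4}] only 4 remains possible at r5c2. So r5c2=4.
Step 24. [r7c6∈{5}] only 5 remains possible at r7c6. So r7c6=5.
Step 25. [r4c4∈{7}] r4c4 is down to just 7, so r4c4=7.
Step 26. [r9c4∈{8,9}] across col 4, 9 lands solely at r9c4 ⇒ r9c4=9.
Step 27. [r7c3∈{4,9}] across row 7, 4 lands solely at r7c3, so r7c3=4.
Step 28. [r9c6∈{8}] nothing but 8 survives at r9c6, so r9c6=8.
Step 29. [r7c2∈{2}] only 2 remains possible at r7c2, so r7c2=2.
Step 30. [r1c9∈{3}] nothing but 3 survives at r1c9 ⇒ r1c9=3.
Step 31. [r7c9∈{9}] r7c9's peers cover all but 9, so r7c9=9.
Step 32. [r1c2∈{1}] nothing but 1 survives at r1c2 ⇒ r1c2=1.
Step 33. [r5c1∈{9}] r5c1 has the single candidate 9 ⇒ r5c1=9.
Step 34. [r2c6∈{7}] r2c6 is down to just 7 ⇒ r2c6=7.
Step 35. [r8c3∈{9}] r8c3's peers cover all but 9. So r8c3=9.
Step 36. [r2c4∈{8}] r2c4's peers cover all but 8, so r2c4=8.
Step 37. [r4c8∈{3}] nothing but 3 survives at r4c8 ⇒ r4c8=3.
Step 38. [r2c1∈{2}] r2c1's peers cover all but 2. So r2c1=2.
Step 39. [r9c5∈{1}] r9c5 has the single candidate 1 ⇒ r9c5=1.
Step 40. [r3c6∈{6}] r3c6 has the single candidate 6. So r3c6=6.
Step 41. [r8c7∈{3}] r8c7's peers cover all but 3 ⇒ r8c7=3.
Step 42. [r2c2∈{5}] r2c2 is down to just 5. So r2c2=5.
Step 43. [r1c1∈{4}] r1c1's peers cover all but 4. So r1c1=4.
Step 44. [r4c1∈{8}] only 8 remains possible at r4c1, so r4c1=8.
Step 45. [r3c3∈{3}] r3c3 is down to just 3. So r3c3=3.
Step 46. [r4c2∈{6}] only 6 remains possible at r4c2. So r4c2=6.
Step 47. [r4c6∈{2}] r4c6's peers cover all but 2, so r4c6=2.
Step 48. [r9c9∈{5}] r9c9's peers cover all but 5. So r9c9=5.

Answer: 4 1 8 5 2 9 6 7 3 / 2 5 6 8 3 7 1 9 4 / 7 9 3 1 4 6 5 8 2 / 8 6 5 7 9 2 4 3 1 / 9 4 1 6 5 3 7 2 8 / 3 7 2 4 8 1 9 5 6 / 1 2 4 3 7 5 8 6 9 / 5 8 9 2 6 4 3 1 7 / 6 3 7 9 1 8 2 4 5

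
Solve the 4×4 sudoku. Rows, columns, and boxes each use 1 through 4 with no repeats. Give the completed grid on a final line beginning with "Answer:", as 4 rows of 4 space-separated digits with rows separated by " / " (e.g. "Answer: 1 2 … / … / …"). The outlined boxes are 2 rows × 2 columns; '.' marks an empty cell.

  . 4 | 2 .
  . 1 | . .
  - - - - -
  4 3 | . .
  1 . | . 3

Step 1. [r2c3∈{3,4}] col 3 places 3 nowhere but r2c3 ⇒ r2c3=3.
Step 2. [r1c4∈{1}] r1c4 has the single candidate 1. So r1c4=1.
Step 3. [r3c3∈{1}] only 1 remains possible at r3c3, so r3c3=1.
Step 4. [r3c4∈{2}] r3c4 has the single candidate 2 ⇒ r3c4=2.
Step 5. [r1c1∈{3}] r1c1's peers cover all but 3, so r1c1=3.
Step 6. [r4c3∈{4}] nothing but 4 survives at r4c3 ⇒ r4c3=4.
Step 7. [r2c4∈{4}] r2c4's peers cover all but 4 ⇒ r2c4=4.
Step 8. [r4c2∈{2}] r4c2's peers cover all but 2 ⇒ r4c2=2.
Step 9. [r2c1∈{2}] nothing but 2 survives at r2c1 ⇒ r2c1=2.

Answer: 3 4 2 1 / 2 1 3 4 / 4 3 1 2 / 1 2 4 3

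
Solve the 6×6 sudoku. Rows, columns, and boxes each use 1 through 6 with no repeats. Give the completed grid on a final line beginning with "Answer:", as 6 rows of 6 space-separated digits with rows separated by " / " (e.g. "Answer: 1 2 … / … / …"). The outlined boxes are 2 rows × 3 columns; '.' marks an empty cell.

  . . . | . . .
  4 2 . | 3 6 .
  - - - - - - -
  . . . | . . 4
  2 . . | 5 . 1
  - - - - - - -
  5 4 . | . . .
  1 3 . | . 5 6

Step 1. [r4c2∈{6}] r4c2 has the single candidate 6, so r4c2=6.
Step 2. [r3c1∈{3}] nothing but 3 survives at r3c1 ⇒ r3c1=3.
Step 3. [r2c3∈{1,5}] in row 2, 1 fits only at r2c3, so r2c3=1.
Step 4. [r1c5∈{1,2,4}] in col 5, 4 fits only at r1c5, so r1c5=4.
Step 5. [r1c2∈{5}] r1c2 has the single candidate 5 ⇒ r1c2=5.
Step 6. [r5c5∈{1,2,3}] col 5 places 1 nowhere but r5c5. So r5c5=1.
Step 7. [r5c4∈{2}] only 2 remains possible at r5c4 ⇒ r5c4=2.
Step 8. [r5c3∈{6}] nothing but 6 survives at r5c3 ⇒ r5c3=6.
Step 9. [r3c4∈{6}] r3c4 is down to just 6 ⇒ r3c4=6.
Step 10. [r1c4∈{1}] only 1 remains possible at r1c4 ⇒ r1c4=1.
Step 11. [r1c3∈{3}] nothing but 3 survives at r1c3, so r1c3=3.
Step 12. [r6c4∈{4}] r6c4's peers cover all but 4. So r6c4=4.
Step 13. [r4c5∈{3}] r4c5's peers cover all but 3. So r4c5=3.
Step 14. [r6c3∈{2}] nothing but 2 survives at r6c3. So r6c3=2.
Step 15. [r1c1∈{6}] nothing but 6 survives at r1c1 ⇒ r1c1=6.
Step 16. [r4c3∈{4}] r4c3's peers cover all but 4, so r4c3=4.
Step 17. [r1c6∈{2}] r1c6 has the single candidate 2 ⇒ r1c6=2.
Step 18. [r3c5∈{2}] r3c5's peers cover all but 2 ⇒ r3c5=2.
Step 19. [r5c6∈{3}] r5c6 is down to just 3, so r5c6=3.
Step 20. [r3c2∈{1}] only 1 remains possible at r3c2. So r3c2=1.
Step 21. [r3c3∈{5}] r3c3 is down to just 5 ⇒ r3c3=5.
Step 22. [r2c6∈{5}] r2c6's peers cover all but 5, so r2c6=5.

Answer: 6 5 3 1 4 2 / 4 2 1 3 6 5 / 3 1 5 6 2 4 / 2 6 4 5 3 1 / 5 4 6 2 1 3 / 1 3 2 4 5 6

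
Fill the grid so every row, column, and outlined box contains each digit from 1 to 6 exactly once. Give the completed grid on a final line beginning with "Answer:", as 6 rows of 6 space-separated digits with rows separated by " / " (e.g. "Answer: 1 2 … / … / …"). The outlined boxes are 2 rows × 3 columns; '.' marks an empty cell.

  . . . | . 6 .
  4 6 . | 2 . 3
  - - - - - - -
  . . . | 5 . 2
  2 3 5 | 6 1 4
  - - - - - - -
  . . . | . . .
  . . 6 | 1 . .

Step 1. [r6c6∈{5}] r6c6's peers cover all but 5. So r6c6=5.
Step 2. [r5c4∈{3,4}] across col 4, 3 lands solely at r5c4, so r5c4=3.
Step 3. [r2c3∈{1}] r2c3 is down to just 1. So r2c3=1.
Step 4. [r1c3∈{2,3}] col 3 places 3 nowhere but r1c3. So r1c3=3.
Step 5. [r5c3∈{2,4}] in col 3, 2 fits only at r5c3, so r5c3=2.
Step 6. [r6c2∈{4}] only 4 remains possible at r6c2 ⇒ r6c2=4.
Step 7. [r3c2∈{1}] r3c2's peers cover all but 1, so r3c2=1.
Step 8. [r5c2∈{5}] only 5 remains possible at r5c2, so r5c2=5.
Step 9. [r5c6∈{6}] r5c6's peers cover all but 6 ⇒ r5c6=6.
Step 10. [r5c5∈{4}] only 4 remains possible at r5c5, so r5c5=4.
Step 11. [r3c3∈{4}] r3c3 is down to just 4. So r3c3=4.
Step 12. [r5c1∈{1}] nothing but 1 survives at r5c1, so r5c1=1.
Step 13. [r6c1∈{3}] r6c1 is down to just 3 ⇒ r6c1=3.
Step 14. [r2c5∈{5}] only 5 remains possible at r2c5, so r2c5=5.
Step 15. [r1c1∈{5}] r1c1 has the single candidate 5. So r1c1=5.
Step 16. [r1c2∈{2}] r1c2 is down to just 2, so r1c2=2.
Step 17. [r1c4∈{4}] r1c4's peers cover all but 4, so r1c4=4.
Step 18. [r6c5∈{2}] only 2 remains possible at r6c5, so r6c5=2.
Step 19. [r1c6∈{1}] r1c6 has the single candidate 1. So r1c6=1.
Step 20. [r3c1∈{6}] r3c1's peers cover all but 6 ⇒ r3c1=6.
Step 21. [r3c5∈{3}] only 3 remains possible at r3c5 ⇒ r3c5=3.

Answer: 5 2 3 4 6 1 / 4 6 1 2 5 3 / 6 1 4 5 3 2 / 2 3 5 6 1 4 / 1 5 2 3 4 6 / 3 4 6 1 2 5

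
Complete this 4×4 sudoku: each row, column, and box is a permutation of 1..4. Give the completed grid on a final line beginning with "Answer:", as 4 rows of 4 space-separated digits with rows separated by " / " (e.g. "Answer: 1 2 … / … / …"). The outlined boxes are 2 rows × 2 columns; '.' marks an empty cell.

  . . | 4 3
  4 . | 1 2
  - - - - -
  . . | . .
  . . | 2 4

Step 1. [r3c2∈{1,2,3,4}] in row 3, 4 fits only at r3c2. So r3c2=4.
Step 2. [r3c1∈{1,2,3}] r3c1 is the only open cell in row 3 admitting 2. So r3c1=2.
Step 3. [r4c1∈{1,3}] in col 1, 3 fits only at r4c1 ⇒ r4c1=3.
Step 4. [r1c1∈{1}] r1c1's peers cover all but 1, so r1c1=1.
Step 5. [r3c4∈{1}] r3c4 is down to just 1 ⇒ r3c4=1.
Step 6. [r2c2∈{3}] r2c2's peers cover all but 3, so r2c2=3.
Step 7. [r4c2∈{1}] nothing but 1 survives at r4c2, so r4c2=1.
Step 8. [r3c3∈{3}] only 3 remains possible at r3c3, so r3c3=3.
Step 9. [r1c2∈{2}] r1c2 is down to just 2 ⇒ r1c2=2.

Answer: 1 2 4 3 / 4 3 1 2 / 2 4 3 1 / 3 1 2 4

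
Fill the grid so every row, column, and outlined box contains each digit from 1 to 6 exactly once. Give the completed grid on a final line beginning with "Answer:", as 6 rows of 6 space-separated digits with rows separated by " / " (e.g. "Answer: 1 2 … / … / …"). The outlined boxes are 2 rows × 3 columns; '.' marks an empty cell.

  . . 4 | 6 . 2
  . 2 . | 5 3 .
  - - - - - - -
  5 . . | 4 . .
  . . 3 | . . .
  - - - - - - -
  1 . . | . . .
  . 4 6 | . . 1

Step 1. [r6c5∈{2,5}] r6c5 is the only open cell in row 6 admitting 5 ⇒ r6c5=5.
Step 2. [r4c4∈{1,2}] across col 4, 1 lands solely at r4c4, so r4c4=1.
Step 3. [r4c2∈{6}] r4c2's peers cover all but 6 ⇒ r4c2=6.
Step 4. [r5c5∈{2,4,6}] across col 5, 4 lands solely at r5c5 ⇒ r5c5=4.
Step 5. [r1c2∈{1,3,5}] in row 1, 5 fits only at r1c2, so r1c2=5.
Step 6. [r5c2∈{3}] nothing but 3 survives at r5c2 ⇒ r5c2=3.
Step 7. [r6c1∈{2}] nothing but 2 survives at r6c1. So r6c1=2.
Step 8. [r3c3∈{1,2}] across col 3, 2 lands solely at r3c3. So r3c3=2.
Step 9. [r3c5∈{6}] nothing but 6 survives at r3c5. So r3c5=6.
Step 10. [r4c5∈{2}] only 2 remains possible at r4c5. So r4c5=2.
Step 11. [r4c1∈{4}] r4c1 has the single candidate 4 ⇒ r4c1=4.
Step 12. [r2c3∈{1}] r2c3 has the single candidate 1, so r2c3=1.
Step 13. [r3c2∈{1}] nothing but 1 survives at r3c2 ⇒ r3c2=1.
Step 14. [r2c6∈{4}] r2c6's peers cover all but 4. So r2c6=4.
Step 15. [r5c4∈{2}] only 2 remains possible at r5c4, so r5c4=2.
Step 16. [r2c1∈{6}] only 6 remains possible at r2c1 ⇒ r2c1=6.
Step 17. [r1c5∈{1}] r1c5's peers cover all but 1. So r1c5=1.
Step 18. [r1c1∈{3}] r1c1 has the single candidate 3. So r1c1=3.
Step 19. [r5c3∈{5}] nothing but 5 survives at r5c3 ⇒ r5c3=5.
Step 20. [r5c6∈{6}] r5c6 has the single candidate 6. So r5c6=6.
Step 21. [r4c6∈{5}] r4c6's peers cover all but 5 ⇒ r4c6=5.
Step 22. [r6c4∈{3}] r6c4 has the single candidate 3, so r6c4=3.
Step 23. [r3c6∈{3}] r3c6 has the single candidate 3 ⇒ r3c6=3.

Answer: 3 5 4 6 1 2 / 6 2 1 5 3 4 / 5 1 2 4 6 3 / 4 6 3 1 2 5 / 1 3 5 2 4 6 / 2 4 6 3 5 1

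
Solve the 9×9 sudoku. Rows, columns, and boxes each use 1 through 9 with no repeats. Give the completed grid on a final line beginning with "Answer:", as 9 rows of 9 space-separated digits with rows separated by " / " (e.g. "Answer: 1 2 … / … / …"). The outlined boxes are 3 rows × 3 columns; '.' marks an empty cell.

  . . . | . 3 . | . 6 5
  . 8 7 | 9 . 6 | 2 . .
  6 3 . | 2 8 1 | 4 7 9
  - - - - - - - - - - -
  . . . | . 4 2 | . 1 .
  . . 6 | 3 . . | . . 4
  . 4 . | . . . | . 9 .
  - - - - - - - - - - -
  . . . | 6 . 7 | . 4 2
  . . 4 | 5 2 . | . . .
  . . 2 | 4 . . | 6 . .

Step 1. [r6c1∈{1,2,3,5,7,8}] row 6 places 2 nowhere but r6c1 ⇒ r6c1=2.
Step 2. [r1c7∈{1,8}] row 1 places 8 nowhere but r1c7 ⇒ r1c7=8.
Step 3. [r6c4∈{1,7,8}] across col 4, 1 lands solely at r6c4. So r6c4=1.
Step 4. [r4c4∈{7,8}] across col 4, 8 lands solely at r4c4. So r4c4=8.
Step 5. [r6c6∈{5}] nothing but 5 survives at r6c6 ⇒ r6c6=5.
Step 6. [r5c6∈{9}] nothing but 9 survives at r5c6 ⇒ r5c6=9.
Step 7. [r2c9∈{1,3}] 1 has one home in box 3: r2c9. So r2c9=1.
Step 8. [r5c5∈{7}] nothing but 7 survives at r5c5 ⇒ r5c5=7.
Step 9. [r5c7∈{5}] nothing but 5 survives at r5c7 ⇒ r5c7=5.
Step 10. [r5c2∈{1}] only 1 remains possible at r5c2, so r5c2=1.
Step 11. [r5c1∈{8}] r5c1 has the single candidate 8 ⇒ r5c1=8.
Step 12. [r6c3∈{3}] r6c3 has the single candidate 3. So r6c3=3.
Step 13. [r6c7∈{7}] nothing but 7 survives at r6c7, so r6c7=7.
Step 14. [r9c8∈{3,5,8}] 5 has one home in col 8: r9c8 ⇒ r9c8=5.
Step 15. [r8c8∈{3,8}] 8 has one home in col 8: r8c8, so r8c8=8.
Step 16. [r8c6∈{3}] r8c6 has the single candidate 3, so r8c6=3.
Step 17. [r3c3∈{5}] nothing but 5 survives at r3c3 ⇒ r3c3=5.
Step 18. [r4c3∈{9}] r4c3 has the single candidate 9 ⇒ r4c3=9.
Step 19. [r8c9∈{7}] r8c9 is down to just 7, so r8c9=7.
Step 20. [r9c9∈{3}] r9c9 is down to just 3 ⇒ r9c9=3.
Step 21. [r7c1∈{1,3,5,9}] 3 has one home in row 7: r7c1 ⇒ r7c1=3.
Step 22. [r4c1∈{5,7}] col 1 places 5 nowhere but r4c1. So r4c1=5.
Step 23. [r9c1∈{1,7,9}] r9c1 is the only open cell in col 1 admitting 7 ⇒ r9c1=7.
Step 24. [r9c2∈{9}] r9c2 has the single candidate 9, so r9c2=9.
Step 25. [r8c1∈{1}] only 1 remains possible at r8c1, so r8c1=1.
Step 26. [r7c7∈{1,9}] col 7 places 1 nowhere but r7c7, so r7c7=1.
Step 27. [r1c6∈{4}] r1c6 has the single candidate 4. So r1c6=4.
Step 28. [r4c9∈{6}] r4c9's peers cover all but 6, so r4c9=6.
Step 29. [r1c1∈{9}] r1c1 has the single candidate 9. So r1c1=9.
Step 30. [r7c5∈{9}] r7c5 has the single candidate 9. So r7c5=9.
Step 31. [r7c3∈{8}] nothing but 8 survives at r7c3. So r7c3=8.
Step 32. [r8c7∈{9}] r8c7 is down to just 9 ⇒ r8c7=9.
Step 33. [r2c5∈{5}] r2c5's peers cover all but 5. So r2c5=5.
Step 34. [r4c2∈{7}] r4c2's peers cover all but 7, so r4c2=7.
Step 35. [r1c3∈{1}] nothing but 1 survives at r1c3. So r1c3=1.
Step 36. [r9c5∈{1}] r9c5 is down to just 1. So r9c5=1.
Step 37. [r5c8∈{2}] nothing but 2 survives at r5c8 ⇒ r5c8=2.
Step 38. [r1c2∈{2}] r1c2 has the single candidate 2 ⇒ r1c2=2.
Step 39. [r8c2∈{6}] r8c2's peers cover all but 6 ⇒ r8c2=6.
Step 40. [r6c5∈{6}] r6c5 has the single candidate 6 ⇒ r6c5=6.
Step 41. [r9c6∈{8}] only 8 remains possible at r9c6 ⇒ r9c6=8.
Step 42. [r1c4∈{7}] only 7 remains possible at r1c4 ⇒ r1c4=7.
Step 43. [r7c2∈{5}] r7c2 is down to just 5, so r7c2=5.
Step 44. [r2c1∈{4}] nothing but 4 survives at r2c1, so r2c1=4.
Step 45. [r6c9∈{8}] only 8 remains possible at r6c9, so r6c9=8.
Step 46. [r4c7∈{3}] r4c7's peers cover all but 3 ⇒ r4c7=3.
Step 47. [r2c8∈{3}] only 3 remains possible at r2c8, so r2c8=3.

Answer: 9 2 1 7 3 4 8 6 5 / 4 8 7 9 5 6 2 3 1 / 6 3 5 2 8 1 4 7 9 / 5 7 9 8 4 2 3 1 6 / 8 1 6 3 7 9 5 2 4 / 2 4 3 1 6 5 7 9 8 / 3 5 8 6 9 7 1 4 2 / 1 6 4 5 2 3 9 8 7 / 7 9 2 4 1 8 6 5 3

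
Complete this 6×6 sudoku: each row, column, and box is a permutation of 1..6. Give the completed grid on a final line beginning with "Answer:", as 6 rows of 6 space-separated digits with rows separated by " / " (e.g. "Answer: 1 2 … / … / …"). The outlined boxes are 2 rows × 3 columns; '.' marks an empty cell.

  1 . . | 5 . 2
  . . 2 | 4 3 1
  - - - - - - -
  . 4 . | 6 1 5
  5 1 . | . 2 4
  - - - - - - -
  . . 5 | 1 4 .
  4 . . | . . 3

Step 1. [r2c1∈{6}] only 6 remains possible at r2c1, so r2c1=6.
Step 2. [r3c3∈{3}] r3c3 has the single candidate 3 ⇒ r3c3=3.
Step 3. [r5c1∈{2,3}] in col 1, 3 fits only at r5c1 ⇒ r5c1=3.
Step 4. [r5c2∈{2,6}] in row 5, 2 fits only at r5c2 ⇒ r5c2=2.
Step 5. [r6c2∈{6}] r6c2 has the single candidate 6 ⇒ r6c2=6.
Step 6. [r6c4∈{2}] nothing but 2 survives at r6c4 ⇒ r6c4=2.
Step 7. [r2c2∈{5}] r2c2's peers cover all but 5, so r2c2=5.
Step 8. [r1c5∈{6}] nothing but 6 survives at r1c5 ⇒ r1c5=6.
Step 9. [r4c4∈{3}] only 3 remains possible at r4c4 ⇒ r4c4=3.
Step 10. [r1c2∈{3}] only 3 remains possible at r1c2, so r1c2=3.
Step 11. [r6c5∈{5}] r6c5's peers cover all but 5 ⇒ r6c5=5.
Step 12. [r1c3∈{4}] r1c3 has the single candidate 4, so r1c3=4.
Step 13. [r4c3∈{6}] r4c3 has the single candidate 6. So r4c3=6.
Step 14. [r6c3∈{1}] r6c3's peers cover all but 1, so r6c3=1.
Step 15. [r3c1∈{2}] r3c1's peers cover all but 2 ⇒ r3c1=2.
Step 16. [r5c6∈{6}] r5c6 is down to just 6. So r5c6=6.

Answer: 1 3 4 5 6 2 / 6 5 2 4 3 1 / 2 4 3 6 1 5 / 5 1 6 3 2 4 / 3 2 5 1 4 6 / 4 6 1 2 5 3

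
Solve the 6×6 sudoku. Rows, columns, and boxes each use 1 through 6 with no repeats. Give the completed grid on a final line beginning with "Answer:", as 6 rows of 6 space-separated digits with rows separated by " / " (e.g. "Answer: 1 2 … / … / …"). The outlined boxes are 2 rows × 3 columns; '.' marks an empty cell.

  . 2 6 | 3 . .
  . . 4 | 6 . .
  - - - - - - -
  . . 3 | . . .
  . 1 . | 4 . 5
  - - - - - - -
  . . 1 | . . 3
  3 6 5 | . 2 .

Step 1. [r3c6∈{1,2,6}] 6 has one home in col 6: r3c6, so r3c6=6.
Step 2. [r5c2∈{4}] nothing but 4 survives at r5c2, so r5c2=4.
Step 3. [r1c5∈{1,4,5}] in col 5, 4 fits only at r1c5, so r1c5=4.
Step 4. [r2c5∈{1,5}] box 2 places 5 nowhere but r2c5, so r2c5=5.
Step 5. [r1c6∈{1}] only 1 remains possible at r1c6. So r1c6=1.
Step 6. [r3c1∈{2,4,5}] 4 has one home in row 3: r3c1, so r3c1=4.
Step 7. [r4c1∈{2,6}] across row 4, 6 lands solely at r4c1 ⇒ r4c1=6.
Step 8. [r3c4∈{1,2}] row 3 places 2 nowhere but r3c4 ⇒ r3c4=2.
Step 9. [r5c4∈{5}] r5c4 has the single candidate 5, so r5c4=5.
Step 10. [r5c5∈{6}] r5c5 has the single candidate 6. So r5c5=6.
Step 11. [r3c2∈{5}] only 5 remains possible at r3c2 ⇒ r3c2=5.
Step 12. [r6c6∈{4}] r6c6's peers cover all but 4, so r6c6=4.
Step 13. [r1c1∈{5}] only 5 remains possible at r1c1 ⇒ r1c1=5.
Step 14. [r2c6∈{2}] only 2 remains possible at r2c6, so r2c6=2.
Step 15. [r3c5∈{1}] only 1 remains possible at r3c5. So r3c5=1.
Step 16. [r6c4∈{1}] r6c4 has the single candidate 1, so r6c4=1.
Step 17. [r5c1∈{2}] only 2 remains possible at r5c1, so r5c1=2.
Step 18. [r2c2∈{3}] r2c2 is down to just 3. So r2c2=3.
Step 19. [r4c5∈{3}] r4c5's peers cover all but 3. So r4c5=3.
Step 20. [r2c1∈{1}] r2c1's peers cover all but 1 ⇒ r2c1=1.
Step 21. [r4c3∈{2}] r4c3 is down to just 2. So r4c3=2.

Answer: 5 2 6 3 4 1 / 1 3 4 6 5 2 / 4 5 3 2 1 6 / 6 1 2 4 3 5 / 2 4 1 5 6 3 / 3 6 5 1 2 4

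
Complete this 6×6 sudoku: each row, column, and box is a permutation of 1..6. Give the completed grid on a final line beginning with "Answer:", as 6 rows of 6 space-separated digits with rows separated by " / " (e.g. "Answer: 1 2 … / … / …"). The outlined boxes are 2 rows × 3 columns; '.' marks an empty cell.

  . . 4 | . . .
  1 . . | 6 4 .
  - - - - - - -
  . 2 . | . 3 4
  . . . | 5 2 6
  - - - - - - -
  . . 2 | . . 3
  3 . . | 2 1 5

Step 1. [r5c2∈{1,4,5,6}] across row 5, 1 lands solely at r5c2, so r5c2=1.
Step 2. [r5c1∈{4,5,6}] r5c1 is the only open cell in row 5 admitting 5 ⇒ r5c1=5.
Step 3. [r3c3∈{1,5,6}] row 3 places 5 nowhere but r3c3. So r3c3=5.
Step 4. [r2c3∈{3}] only 3 remains possible at r2c3 ⇒ r2c3=3.
Step 5. [r6c2∈{4,6}] row 6 places 4 nowhere but r6c2. So r6c2=4.
Step 6. [r1c6∈{1,2}] in col 6, 1 fits only at r1c6. So r1c6=1.
Step 7. [r1c2∈{5,6}] across col 2, 6 lands solely at r1c2, so r1c2=6.
Step 8. [r2c2∈{5}] r2c2 is down to just 5, so r2c2=5.
Step 9. [r2c6∈{2}] r2c6 has the single candidate 2 ⇒ r2c6=2.
Step 10. [r6c3∈{6}] nothing but 6 survives at r6c3 ⇒ r6c3=6.
Step 11. [r1c4∈{3}] r1c4 is down to just 3 ⇒ r1c4=3.
Step 12. [r5c5∈{6}] r5c5's peers cover all but 6, so r5c5=6.
Step 13. [r4c3∈{1}] r4c3 is down to just 1. So r4c3=1.
Step 14. [r3c1∈{6}] r3c1's peers cover all but 6. So r3c1=6.
Step 15. [r3c4∈{1}] r3c4's peers cover all but 1 ⇒ r3c4=1.
Step 16. [r1c5∈{5}] r1c5 has the single candidate 5 ⇒ r1c5=5.
Step 17. [r4c2∈{3}] r4c2's peers cover all but 3, so r4c2=3.
Step 18. [r1c1∈{2}] r1c1 has the single candidate 2 ⇒ r1c1=2.
Step 19. [r4c1∈{4}] r4c1 has the single candidate 4 ⇒ r4c1=4.
Step 20. [r5c4∈{4}] r5c4 has the single candidate 4, so r5c4=4.

Answer: 2 6 4 3 5 1 / 1 5 3 6 4 2 / 6 2 5 1 3 4 / 4 3 1 5 2 6 / 5 1 2 4 6 3 / 3 4 6 2 1 5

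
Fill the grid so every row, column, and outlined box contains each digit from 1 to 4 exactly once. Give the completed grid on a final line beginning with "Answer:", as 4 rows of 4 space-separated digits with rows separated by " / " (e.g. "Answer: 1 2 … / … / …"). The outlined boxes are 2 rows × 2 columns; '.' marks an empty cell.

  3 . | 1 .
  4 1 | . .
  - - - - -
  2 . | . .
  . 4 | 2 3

Step 1. [r1c4∈{2,4}] r1c4 is the only open cell in row 1 admitting 4. So r1c4=4.
Step 2. [r2c4∈{2}] r2c4 is down to just 2 ⇒ r2c4=2.
Step 3. [r4c1∈{1}] r4c1's peers cover all but 1. So r4c1=1.
Step 4. [r1c2∈{2}] r1c2 has the single candidate 2, so r1c2=2.
Step 5. [r3c4∈{1}] r3c4 is down to just 1. So r3c4=1.
Step 6. [r2c3∈{3}] r2c3 is down to just 3, so r2c3=3.
Step 7. [r3c2∈{3}] r3c2 is down to just 3 ⇒ r3c2=3.
Step 8. [r3c3∈{4}] r3c3 has the single candidate 4. So r3c3=4.

Answer: 3 2 1 4 / 4 1 3 2 / 2 3 4 1 / 1 4 2 3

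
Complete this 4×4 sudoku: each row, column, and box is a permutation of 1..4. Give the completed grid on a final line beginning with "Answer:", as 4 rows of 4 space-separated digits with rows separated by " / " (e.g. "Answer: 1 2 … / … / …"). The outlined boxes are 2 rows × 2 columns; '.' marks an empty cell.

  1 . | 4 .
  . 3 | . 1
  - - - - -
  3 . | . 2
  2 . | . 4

Step 1. [r4c2∈{1}] r4c2 has the single candidate 1. So r4c2=1.
Step 2. [r2c1∈{4}] r2c1 is down to just 4 ⇒ r2c1=4.
Step 3. [r4c3∈{3}] only 3 remains possible at r4c3, so r4c3=3.
Step 4. [r1c2∈{2}] r1c2's peers cover all but 2, so r1c2=2.
Step 5. [r2c3∈{2}] r2c3 has the single candidate 2, so r2c3=2.
Step 6. [r3c2∈{4}] r3c2 has the single candidate 4. So r3c2=4.
Step 7. [r1c4∈{3}] nothing but 3 survives at r1c4 ⇒ r1c4=3.
Step 8. [r3c3∈{1}] r3c3's peers cover all but 1, so r3c3=1.

Answer: 1 2 4 3 / 4 3 2 1 / 3 4 1 2 / 2 1 3 4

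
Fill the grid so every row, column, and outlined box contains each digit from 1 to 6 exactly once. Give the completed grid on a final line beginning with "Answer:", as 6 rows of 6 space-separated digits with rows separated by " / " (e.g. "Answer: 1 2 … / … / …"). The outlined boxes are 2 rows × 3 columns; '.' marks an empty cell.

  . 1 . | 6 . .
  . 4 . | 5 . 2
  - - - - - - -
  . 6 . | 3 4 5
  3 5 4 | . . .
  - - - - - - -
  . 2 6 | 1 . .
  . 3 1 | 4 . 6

Step 1. [r1c5∈{3}] nothing but 3 survives at r1c5. So r1c5=3.
Step 2. [r6c1∈{5}] r6c1 has the single candidate 5 ⇒ r6c1=5.
Step 3. [r4c5∈{1,2,6}] across row 4, 6 lands solely at r4c5. So r4c5=6.
Step 4. [r1c1∈{2}] r1c1 has the single candidate 2 ⇒ r1c1=2.
Step 5. [r3c1∈{1}] r3c1's peers cover all but 1. So r3c1=1.
Step 6. [r2c1∈{6}] r2c1 has the single candidate 6, so r2c1=6.
Step 7. [r3c3∈{2}] r3c3 has the single candidate 2. So r3c3=2.
Step 8. [r1c3∈{5}] only 5 remains possible at r1c3. So r1c3=5.
Step 9. [r5c5∈{5}] r5c5's peers cover all but 5, so r5c5=5.
Step 10. [r1c6∈{4}] r1c6 is down to just 4. So r1c6=4.
Step 11. [r4c4∈{2}] nothing but 2 survives at r4c4. So r4c4=2.
Step 12. [r5c6∈{3}] r5c6 has the single candidate 3, so r5c6=3.
Step 13. [r2c3∈{3}] nothing but 3 survives at r2c3, so r2c3=3.
Step 14. [r4c6∈{1}] only 1 remains possible at r4c6, so r4c6=1.
Step 15. [r6c5∈{2}] only 2 remains possible at r6c5 ⇒ r6c5=2.
Step 16. [r5c1∈{4}] only 4 remains possible at r5c1, so r5c1=4.
Step 17. [r2c5∈{1}] r2c5 is down to just 1, so r2c5=1.

Answer: 2 1 5 6 3 4 / 6 4 3 5 1 2 / 1 6 2 3 4 5 / 3 5 4 2 6 1 / 4 2 6 1 5 3 / 5 3 1 4 2 6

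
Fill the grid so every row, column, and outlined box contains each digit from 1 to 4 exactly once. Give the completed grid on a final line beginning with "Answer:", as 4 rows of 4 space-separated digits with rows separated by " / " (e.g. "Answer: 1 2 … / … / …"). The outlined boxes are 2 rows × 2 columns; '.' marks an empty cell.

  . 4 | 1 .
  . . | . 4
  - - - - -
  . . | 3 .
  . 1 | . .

Step 1. [r4c1∈{2,3,4}] row 4 places 3 nowhere but r4c1 ⇒ r4c1=3.
Step 2. [r2c3∈{2}] r2c3 is down to just 2, so r2c3=2.
Step 3. [r3c2∈{2}] r3c2 has the single candidate 2 ⇒ r3c2=2.
Step 4. [r1c1∈{2}] only 2 remains possible at r1c1, so r1c1=2.
Step 5. [r3c4∈{1}] r3c4 has the single candidate 1. So r3c4=1.
Step 6. [r2c1∈{1}] r2c1 has the single candidate 1 ⇒ r2c1=1.
Step 7. [r3c1∈{4}] r3c1 is down to just 4. So r3c1=4.
Step 8. [r1c4∈{3}] r1c4's peers cover all but 3, so r1c4=3.
Step 9. [r4c3∈{4}] r4c3 is down to just 4 ⇒ r4c3=4.
Step 10. [r2c2∈{3}] only 3 remains possible at r2c2. So r2c2=3.
Step 11. [r4c4∈{2}] only 2 remains possible at r4c4. So r4c4=2.

Answer: 2 4 1 3 / 1 3 2 4 / 4 2 3 1 / 3 1 4 2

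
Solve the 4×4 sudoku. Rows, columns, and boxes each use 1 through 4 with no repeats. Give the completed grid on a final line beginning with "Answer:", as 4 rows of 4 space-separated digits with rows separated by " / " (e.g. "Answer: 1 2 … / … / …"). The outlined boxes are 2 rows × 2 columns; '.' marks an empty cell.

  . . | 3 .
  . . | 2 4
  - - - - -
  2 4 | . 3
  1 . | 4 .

Step 1. [r2c2∈{1,3}] across row 2, 1 lands solely at r2c2, so r2c2=1.
Step 2. [r4c2∈{3}] r4c2 is down to just 3. So r4c2=3.
Step 3. [r2c1∈{3}] r2c1 is down to just 3. So r2c1=3.
Step 4. [r4c4∈{2}] r4c4 has the single candidate 2 ⇒ r4c4=2.
Step 5. [r1c4∈{1}] r1c4 has the single candidate 1. So r1c4=1.
Step 6. [r1c1∈{4}] r1c1 has the single candidate 4 ⇒ r1c1=4.
Step 7. [r1c2∈{2}] r1c2 has the single candidate 2, so r1c2=2.
Step 8. [r3c3∈{1}] r3c3 has the single candidate 1 ⇒ r3c3=1.

Answer: 4 2 3 1 / 3 1 2 4 / 2 4 1 3 / 1 3 4 2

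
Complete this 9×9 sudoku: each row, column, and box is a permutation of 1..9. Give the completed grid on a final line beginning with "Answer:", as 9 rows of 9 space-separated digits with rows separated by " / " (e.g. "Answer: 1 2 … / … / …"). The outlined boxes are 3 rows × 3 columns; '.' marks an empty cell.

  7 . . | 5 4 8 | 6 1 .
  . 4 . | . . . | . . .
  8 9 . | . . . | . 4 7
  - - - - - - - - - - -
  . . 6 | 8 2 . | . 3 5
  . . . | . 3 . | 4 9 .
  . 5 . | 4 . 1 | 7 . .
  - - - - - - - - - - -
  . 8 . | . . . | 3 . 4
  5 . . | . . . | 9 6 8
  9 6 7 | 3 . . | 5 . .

Step 1. [r3c7∈{2}] r3c7 has the single candidate 2. So r3c7=2.
Step 2. [r2c1∈{1,2,3,6}] r2c1 is the only open cell in col 1 admitting 6. So r2c1=6.
Step 3. [r7c5∈{1,5,6,7,9}] across col 5, 5 lands solely at r7c5, so r7c5=5.
Step 4. [r6c3∈{2,3,8,9}] r6c3 is the only open cell in col 3 admitting 9, so r6c3=9.
Step 5. [r2c5∈{1,7,9}] col 5 places 9 nowhere but r2c5, so r2c5=9.
Step 6. [r7c4∈{1,2,6,7,9}] across col 4, 9 lands solely at r7c4 ⇒ r7c4=9.
Step 7. [r6c5∈{6}] r6c5 is down to just 6 ⇒ r6c5=6.
Step 8. [r3c5∈{1}] nothing but 1 survives at r3c5. So r3c5=1.
Step 9. [r2c3∈{1,2,3,5}] 1 has one home in row 2: r2c3 ⇒ r2c3=1.
Step 10. [r7c3∈{2}] r7c3 has the single candidate 2, so r7c3=2.
Step 11. [r5c4∈{7}] r5c4 is down to just 7 ⇒ r5c4=7.
Step 12. [r6c9∈{2}] nothing but 2 survives at r6c9. So r6c9=2.
Step 13. [r2c6∈{2,3,7}] across row 2, 7 lands solely at r2c6 ⇒ r2c6=7.
Step 14. [r1c3∈{3}] nothing but 3 survives at r1c3. So r1c3=3.
Step 15. [r4c7∈{1}] nothing but 1 survives at r4c7. So r4c7=1.
Step 16. [r8c4∈{1,2}] r8c4 is the only open cell in col 4 admitting 1 ⇒ r8c4=1.
Step 17. [r8c6∈{2,4}] row 8 places 2 nowhere but r8c6. So r8c6=2.
Step 18. [r5c2∈{1,2}] in col 2, 1 fits only at r5c2, so r5c2=1.
Step 19. [r2c8∈{5,8}] across row 2, 5 lands solely at r2c8 ⇒ r2c8=5.
Step 20. [r3c4∈{6}] r3c4 has the single candidate 6 ⇒ r3c4=6.
Step 21. [r2c9∈{3}] only 3 remains possible at r2c9, so r2c9=3.
Step 22. [r4c1∈{4}] nothing but 4 survives at r4c1. So r4c1=4.
Step 23. [r5c6∈{5}] nothing but 5 survives at r5c6 ⇒ r5c6=5.
Step 24. [r7c6∈{6}] nothing but 6 survives at r7c6, so r7c6=6.
Step 25. [r8c3∈{4}] r8c3 is down to just 4, so r8c3=4.
Step 26. [r8c2∈{3}] only 3 remains possible at r8c2 ⇒ r8c2=3.
Step 27. [r7c8∈{7}] only 7 remains possible at r7c8, so r7c8=7.
Step 28. [r9c8∈{2}] only 2 remains possible at r9c8, so r9c8=2.
Step 29. [r9c6∈{4}] r9c6's peers cover all but 4. So r9c6=4.
Step 30. [r2c4∈{2}] only 2 remains possible at r2c4, so r2c4=2.
Step 31. [r1c9∈{9}] r1c9 is down to just 9, so r1c9=9.
Step 32. [r4c2∈{7}] r4c2's peers cover all but 7 ⇒ r4c2=7.
Step 33. [r9c9∈{1}] only 1 remains possible at r9c9. So r9c9=1.
Step 34. [r9c5∈{8}] r9c5's peers cover all but 8, so r9c5=8.
Step 35. [r3c3∈{5}] r3c3's peers cover all but 5. So r3c3=5.
Step 36. [r1c2∈{2}] r1c2's peers cover all but 2. So r1c2=2.
Step 37. [r6c1∈{3}] only 3 remains possible at r6c1, so r6c1=3.
Step 38. [r4c6∈{9}] r4c6 has the single candidate 9 ⇒ r4c6=9.
Step 39. [r2c7∈{8}] r2c7 is down to just 8, so r2c7=8.
Step 40. [r6c8∈{8}] r6c8 has the single candidate 8, so r6c8=8.
Step 41. [r5c9∈{6}] r5c9 has the single candidate 6 ⇒ r5c9=6.
Step 42. [r7c1∈{1}] nothing but 1 survives at r7c1 ⇒ r7c1=1.
Step 43. [r3c6∈{3}] r3c6 has the single candidate 3 ⇒ r3c6=3.
Step 44. [r5c3∈{8}] only 8 remains possible at r5c3, so r5c3=8.
Step 45. [r5c1∈{2}] r5c1's peers cover all but 2. So r5c1=2.
Step 46. [r8c5∈{7}] r8c5 is down to just 7, so r8c5=7.

Answer: 7 2 3 5 4 8 6 1 9 / 6 4 1 2 9 7 8 5 3 / 8 9 5 6 1 3 2 4 7 / 4 7 6 8 2 9 1 3 5 / 2 1 8 7 3 5 4 9 6 / 3 5 9 4 6 1 7 8 2 / 1 8 2 9 5 6 3 7 4 / 5 3 4 1 7 2 9 6 8 / 9 6 7 3 8 4 5 2 1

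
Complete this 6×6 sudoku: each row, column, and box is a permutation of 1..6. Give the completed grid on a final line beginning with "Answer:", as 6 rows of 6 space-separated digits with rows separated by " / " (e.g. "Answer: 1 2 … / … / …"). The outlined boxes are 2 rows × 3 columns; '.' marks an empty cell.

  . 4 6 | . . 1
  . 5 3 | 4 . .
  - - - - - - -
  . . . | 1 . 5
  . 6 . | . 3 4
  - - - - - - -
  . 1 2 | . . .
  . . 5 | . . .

Step 1. [r1c1∈{2}] r1c1 has the single candidate 2 ⇒ r1c1=2.
Step 2. [r6c2∈{3}] nothing but 3 survives at r6c2, so r6c2=3.
Step 3. [r3c5∈{2,6}] 6 has one home in row 3: r3c5. So r3c5=6.
Step 4. [r2c6∈{2,6}] row 2 places 6 nowhere but r2c6, so r2c6=6.
Step 5. [r1c4∈{3,5}] r1c4 is the only open cell in row 1 admitting 3. So r1c4=3.
Step 6. [r6c6∈{2}] r6c6 has the single candidate 2 ⇒ r6c6=2.
Step 7. [r6c4∈{6}] r6c4's peers cover all but 6 ⇒ r6c4=6.
Step 8. [r6c1∈{4}] nothing but 4 survives at r6c1 ⇒ r6c1=4.
Step 9. [r1c5∈{5}] r1c5 is down to just 5, so r1c5=5.
Step 10. [r2c1∈{1}] r2c1's peers cover all but 1. So r2c1=1.
Step 11. [r5c6∈{3}] nothing but 3 survives at r5c6 ⇒ r5c6=3.
Step 12. [r3c1∈{3}] r3c1 is down to just 3 ⇒ r3c1=3.
Step 13. [r5c1∈{6}] nothing but 6 survives at r5c1. So r5c1=6.
Step 14. [r5c4∈{5}] nothing but 5 survives at r5c4, so r5c4=5.
Step 15. [r5c5∈{4}] only 4 remains possible at r5c5. So r5c5=4.
Step 16. [r2c5∈{2}] r2c5 has the single candidate 2. So r2c5=2.
Step 17. [r3c3∈{4}] nothing but 4 survives at r3c3 ⇒ r3c3=4.
Step 18. [r4c3∈{1}] only 1 remains possible at r4c3, so r4c3=1.
Step 19. [r6c5∈{1}] only 1 remains possible at r6c5 ⇒ r6c5=1.
Step 20. [r4c1∈{5}] only 5 remains possible at r4c1 ⇒ r4c1=5.
Step 21. [r4c4∈{2}] r4c4 is down to just 2 ⇒ r4c4=2.
Step 22. [r3c2∈{2}] only 2 remains possible at r3c2 ⇒ r3c2=2.

Answer: 2 4 6 3 5 1 / 1 5 3 4 2 6 / 3 2 4 1 6 5 / 5 6 1 2 3 4 / 6 1 2 5 4 3 / 4 3 5 6 1 2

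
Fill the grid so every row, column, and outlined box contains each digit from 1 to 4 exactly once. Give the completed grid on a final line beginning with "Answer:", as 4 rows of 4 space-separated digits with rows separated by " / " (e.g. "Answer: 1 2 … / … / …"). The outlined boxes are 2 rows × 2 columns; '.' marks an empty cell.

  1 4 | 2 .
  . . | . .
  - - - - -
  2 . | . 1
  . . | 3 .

Step 1. [r3c3∈{4}] r3c3 is down to just 4 ⇒ r3c3=4.
Step 2. [r2c1∈{3}] r2c1 is down to just 3. So r2c1=3.
Step 3. [r2c2∈{2}] nothing but 2 survives at r2c2 ⇒ r2c2=2.
Step 4. [r4c4∈{2}] nothing but 2 survives at r4c4, so r4c4=2.
Step 5. [r2c3∈{1}] r2c3 has the single candidate 1, so r2c3=1.
Step 6. [r4c1∈{4}] r4c1's peers cover all but 4, so r4c1=4.
Step 7. [r4c2∈{1}] r4c2 is down to just 1 ⇒ r4c2=1.
Step 8. [r2c4∈{4}] only 4 remains possible at r2c4 ⇒ r2c4=4.
Step 9. [r3c2∈{3}] only 3 remains possible at r3c2. So r3c2=3.
Step 10. [r1c4∈{3}] r1c4 is down to just 3 ⇒ r1c4=3.

Answer: 1 4 2 3 / 3 2 1 4 / 2 3 4 1 / 4 1 3 2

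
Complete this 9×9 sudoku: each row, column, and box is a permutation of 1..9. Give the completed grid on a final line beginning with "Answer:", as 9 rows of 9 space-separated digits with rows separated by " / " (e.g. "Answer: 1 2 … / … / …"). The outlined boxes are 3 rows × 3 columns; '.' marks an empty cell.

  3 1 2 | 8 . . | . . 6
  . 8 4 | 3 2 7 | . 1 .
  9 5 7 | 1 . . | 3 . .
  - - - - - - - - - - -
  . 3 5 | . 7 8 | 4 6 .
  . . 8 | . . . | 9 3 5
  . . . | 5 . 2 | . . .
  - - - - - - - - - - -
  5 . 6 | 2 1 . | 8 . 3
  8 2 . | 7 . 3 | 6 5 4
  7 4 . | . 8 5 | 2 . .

Step 1. [r9c8∈{9}] r9c8's peers cover all but 9. So r9c8=9.
Step 2. [r6c7∈{1,7}] col 7 places 1 nowhere but r6c7, so r6c7=1.
Step 3. [r5c4∈{4,6}] in col 4, 4 fits only at r5c4, so r5c4=4.
Step 4. [r5c5∈{6}] r5c5's peers cover all but 6. So r5c5=6.
Step 5. [r3c5∈{4}] nothing but 4 survives at r3c5, so r3c5=4.
Step 6. [r8c5∈{9}] r8c5 has the single candidate 9, so r8c5=9.
Step 7. [r6c9∈{7,8}] in col 9, 7 fits only at r6c9, so r6c9=7.
Step 8. [r6c2∈{6,9}] 6 has one home in col 2: r6c2. So r6c2=6.
Step 9. [r3c8∈{2,8}] in col 8, 2 fits only at r3c8, so r3c8=2.
Step 10. [r1c7∈{5,7}] in col 7, 7 fits only at r1c7, so r1c7=7.
Step 11. [r5c1∈{1,2}] in row 5, 2 fits only at r5c1, so r5c1=2.
Step 12. [r9c9∈{1}] r9c9 is down to just 1 ⇒ r9c9=1.
Step 13. [r6c5∈{3}] r6c5 is down to just 3, so r6c5=3.
Step 14. [r4c9∈{2}] nothing but 2 survives at r4c9 ⇒ r4c9=2.
Step 15. [r3c6∈{6}] r3c6 has the single candidate 6. So r3c6=6.
Step 16. [r5c6∈{1}] nothing but 1 survives at r5c6 ⇒ r5c6=1.
Step 17. [r8c3∈{1}] nothing but 1 survives at r8c3 ⇒ r8c3=1.
Step 18. [r7c6∈{4}] only 4 remains possible at r7c6, so r7c6=4.
Step 19. [r3c9∈{8}] only 8 remains possible at r3c9, so r3c9=8.
Step 20. [r5c2∈{7}] nothing but 7 survives at r5c2, so r5c2=7.
Step 21. [r2c9∈{9}] r2c9 has the single candidate 9 ⇒ r2c9=9.
Step 22. [r7c2∈{9}] r7c2 is down to just 9 ⇒ r7c2=9.
Step 23. [r6c3∈{9}] nothing but 9 survives at r6c3, so r6c3=9.
Step 24. [r6c1∈{4}] r6c1 has the single candidate 4, so r6c1=4.
Step 25. [r9c4∈{6}] r9c4 has the single candidate 6. So r9c4=6.
Step 26. [r4c4∈{9}] r4c4's peers cover all but 9, so r4c4=9.
Step 27. [r2c7∈{5}] r2c7's peers cover all but 5. So r2c7=5.
Step 28. [r7c8∈{7}] r7c8 has the single candidate 7. So r7c8=7.
Step 29. [r1c8∈{4}] nothing but 4 survives at r1c8. So r1c8=4.
Step 30. [r1c6∈{9}] r1c6 is down to just 9 ⇒ r1c6=9.
Step 31. [r6c8∈{8}] r6c8 has the single candidate 8, so r6c8=8.
Step 32. [r2c1∈{6}] only 6 remains possible at r2c1. So r2c1=6.
Step 33. [r4c1∈{1}] only 1 remains possible at r4c1, so r4c1=1.
Step 34. [r1c5∈{5}] only 5 remains possible at r1c5. So r1c5=5.
Step 35. [r9c3∈{3}] r9c3's peers cover all but 3. So r9c3=3.

Answer: 3 1 2 8 5 9 7 4 6 / 6 8 4 3 2 7 5 1 9 / 9 5 7 1 4 6 3 2 8 / 1 3 5 9 7 8 4 6 2 / 2 7 8 4 6 1 9 3 5 / 4 6 9 5 3 2 1 8 7 / 5 9 6 2 1 4 8 7 3 / 8 2 1 7 9 3 6 5 4 / 7 4 3 6 8 5 2 9 1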